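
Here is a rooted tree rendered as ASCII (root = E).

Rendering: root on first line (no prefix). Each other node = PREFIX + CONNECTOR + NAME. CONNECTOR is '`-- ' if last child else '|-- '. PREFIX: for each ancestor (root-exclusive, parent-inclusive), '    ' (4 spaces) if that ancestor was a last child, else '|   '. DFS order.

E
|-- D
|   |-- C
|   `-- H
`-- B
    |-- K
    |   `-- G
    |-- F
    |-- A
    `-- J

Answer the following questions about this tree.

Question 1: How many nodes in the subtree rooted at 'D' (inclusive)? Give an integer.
Answer: 3

Derivation:
Subtree rooted at D contains: C, D, H
Count = 3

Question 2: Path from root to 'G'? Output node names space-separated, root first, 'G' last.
Walk down from root: E -> B -> K -> G

Answer: E B K G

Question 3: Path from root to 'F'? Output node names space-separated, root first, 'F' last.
Walk down from root: E -> B -> F

Answer: E B F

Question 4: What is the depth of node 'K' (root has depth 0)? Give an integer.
Answer: 2

Derivation:
Path from root to K: E -> B -> K
Depth = number of edges = 2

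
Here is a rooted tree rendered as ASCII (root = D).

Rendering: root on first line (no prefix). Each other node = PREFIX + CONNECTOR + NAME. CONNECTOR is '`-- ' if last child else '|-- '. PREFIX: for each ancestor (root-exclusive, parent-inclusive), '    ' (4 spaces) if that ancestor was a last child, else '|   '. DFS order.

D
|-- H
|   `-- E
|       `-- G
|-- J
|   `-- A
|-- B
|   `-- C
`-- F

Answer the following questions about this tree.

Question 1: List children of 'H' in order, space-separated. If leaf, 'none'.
Answer: E

Derivation:
Node H's children (from adjacency): E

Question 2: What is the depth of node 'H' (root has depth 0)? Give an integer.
Answer: 1

Derivation:
Path from root to H: D -> H
Depth = number of edges = 1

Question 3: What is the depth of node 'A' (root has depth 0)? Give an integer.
Answer: 2

Derivation:
Path from root to A: D -> J -> A
Depth = number of edges = 2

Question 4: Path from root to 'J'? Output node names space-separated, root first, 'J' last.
Answer: D J

Derivation:
Walk down from root: D -> J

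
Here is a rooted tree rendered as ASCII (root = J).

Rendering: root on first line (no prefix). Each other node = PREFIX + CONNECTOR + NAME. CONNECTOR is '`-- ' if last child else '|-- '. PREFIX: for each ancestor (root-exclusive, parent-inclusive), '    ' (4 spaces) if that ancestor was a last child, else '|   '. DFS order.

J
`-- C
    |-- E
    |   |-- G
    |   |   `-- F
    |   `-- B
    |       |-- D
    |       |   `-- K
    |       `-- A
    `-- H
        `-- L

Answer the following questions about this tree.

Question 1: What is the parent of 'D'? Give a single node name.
Scan adjacency: D appears as child of B

Answer: B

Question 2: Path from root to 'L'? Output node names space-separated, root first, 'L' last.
Walk down from root: J -> C -> H -> L

Answer: J C H L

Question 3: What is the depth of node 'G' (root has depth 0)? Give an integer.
Path from root to G: J -> C -> E -> G
Depth = number of edges = 3

Answer: 3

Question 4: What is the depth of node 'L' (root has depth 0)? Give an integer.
Path from root to L: J -> C -> H -> L
Depth = number of edges = 3

Answer: 3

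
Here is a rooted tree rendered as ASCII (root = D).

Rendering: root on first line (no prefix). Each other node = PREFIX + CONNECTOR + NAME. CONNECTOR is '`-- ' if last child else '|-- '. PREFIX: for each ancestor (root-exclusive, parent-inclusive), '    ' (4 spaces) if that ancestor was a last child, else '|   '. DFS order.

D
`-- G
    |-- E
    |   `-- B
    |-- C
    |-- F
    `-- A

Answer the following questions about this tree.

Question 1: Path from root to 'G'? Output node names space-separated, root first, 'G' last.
Walk down from root: D -> G

Answer: D G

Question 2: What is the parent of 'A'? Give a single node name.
Answer: G

Derivation:
Scan adjacency: A appears as child of G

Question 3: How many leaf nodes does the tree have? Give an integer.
Answer: 4

Derivation:
Leaves (nodes with no children): A, B, C, F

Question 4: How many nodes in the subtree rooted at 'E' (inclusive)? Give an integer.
Answer: 2

Derivation:
Subtree rooted at E contains: B, E
Count = 2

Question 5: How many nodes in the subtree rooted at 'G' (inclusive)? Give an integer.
Subtree rooted at G contains: A, B, C, E, F, G
Count = 6

Answer: 6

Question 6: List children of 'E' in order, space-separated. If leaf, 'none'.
Node E's children (from adjacency): B

Answer: B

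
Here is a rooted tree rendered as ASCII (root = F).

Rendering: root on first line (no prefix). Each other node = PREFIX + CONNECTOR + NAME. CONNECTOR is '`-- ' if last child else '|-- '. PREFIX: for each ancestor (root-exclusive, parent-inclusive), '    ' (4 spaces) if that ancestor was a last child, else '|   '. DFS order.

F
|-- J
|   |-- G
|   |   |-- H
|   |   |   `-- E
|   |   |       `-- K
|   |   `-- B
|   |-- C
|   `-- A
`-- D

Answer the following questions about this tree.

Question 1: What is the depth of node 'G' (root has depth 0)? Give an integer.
Path from root to G: F -> J -> G
Depth = number of edges = 2

Answer: 2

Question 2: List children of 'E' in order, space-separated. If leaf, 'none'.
Node E's children (from adjacency): K

Answer: K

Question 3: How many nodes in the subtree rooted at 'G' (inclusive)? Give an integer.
Answer: 5

Derivation:
Subtree rooted at G contains: B, E, G, H, K
Count = 5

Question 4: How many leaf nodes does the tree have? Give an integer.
Answer: 5

Derivation:
Leaves (nodes with no children): A, B, C, D, K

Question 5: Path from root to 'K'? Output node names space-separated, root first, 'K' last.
Answer: F J G H E K

Derivation:
Walk down from root: F -> J -> G -> H -> E -> K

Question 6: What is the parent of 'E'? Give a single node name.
Scan adjacency: E appears as child of H

Answer: H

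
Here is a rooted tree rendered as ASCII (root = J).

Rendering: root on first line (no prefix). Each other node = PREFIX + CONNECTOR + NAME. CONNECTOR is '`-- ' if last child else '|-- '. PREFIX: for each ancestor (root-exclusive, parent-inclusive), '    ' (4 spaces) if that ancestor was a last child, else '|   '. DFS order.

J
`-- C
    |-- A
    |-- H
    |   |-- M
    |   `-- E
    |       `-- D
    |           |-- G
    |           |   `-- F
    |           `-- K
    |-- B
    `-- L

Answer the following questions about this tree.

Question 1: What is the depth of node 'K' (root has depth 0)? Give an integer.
Path from root to K: J -> C -> H -> E -> D -> K
Depth = number of edges = 5

Answer: 5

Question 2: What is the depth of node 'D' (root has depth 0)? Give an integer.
Answer: 4

Derivation:
Path from root to D: J -> C -> H -> E -> D
Depth = number of edges = 4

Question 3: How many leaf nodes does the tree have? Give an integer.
Leaves (nodes with no children): A, B, F, K, L, M

Answer: 6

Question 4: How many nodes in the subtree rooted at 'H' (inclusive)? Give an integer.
Subtree rooted at H contains: D, E, F, G, H, K, M
Count = 7

Answer: 7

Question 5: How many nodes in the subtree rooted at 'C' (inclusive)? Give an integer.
Answer: 11

Derivation:
Subtree rooted at C contains: A, B, C, D, E, F, G, H, K, L, M
Count = 11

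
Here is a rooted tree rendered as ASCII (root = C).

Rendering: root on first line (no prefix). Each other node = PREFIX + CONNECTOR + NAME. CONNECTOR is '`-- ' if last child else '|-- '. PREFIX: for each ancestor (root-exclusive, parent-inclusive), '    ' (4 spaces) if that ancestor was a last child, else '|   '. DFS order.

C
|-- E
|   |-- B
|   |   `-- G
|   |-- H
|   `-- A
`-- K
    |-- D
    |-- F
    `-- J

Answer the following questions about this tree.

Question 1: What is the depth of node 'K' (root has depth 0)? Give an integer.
Answer: 1

Derivation:
Path from root to K: C -> K
Depth = number of edges = 1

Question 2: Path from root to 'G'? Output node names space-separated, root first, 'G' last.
Answer: C E B G

Derivation:
Walk down from root: C -> E -> B -> G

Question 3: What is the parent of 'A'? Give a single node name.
Scan adjacency: A appears as child of E

Answer: E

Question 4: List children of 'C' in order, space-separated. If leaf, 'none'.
Node C's children (from adjacency): E, K

Answer: E K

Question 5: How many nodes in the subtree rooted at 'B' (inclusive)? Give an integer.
Answer: 2

Derivation:
Subtree rooted at B contains: B, G
Count = 2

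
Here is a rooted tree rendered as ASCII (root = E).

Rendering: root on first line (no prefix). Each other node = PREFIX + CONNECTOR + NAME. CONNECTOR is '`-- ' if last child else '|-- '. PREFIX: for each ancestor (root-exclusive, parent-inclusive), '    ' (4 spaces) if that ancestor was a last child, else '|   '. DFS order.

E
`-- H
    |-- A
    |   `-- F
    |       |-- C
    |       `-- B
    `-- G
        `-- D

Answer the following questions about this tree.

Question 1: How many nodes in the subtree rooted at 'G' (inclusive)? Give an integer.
Answer: 2

Derivation:
Subtree rooted at G contains: D, G
Count = 2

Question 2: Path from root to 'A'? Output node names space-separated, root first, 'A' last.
Walk down from root: E -> H -> A

Answer: E H A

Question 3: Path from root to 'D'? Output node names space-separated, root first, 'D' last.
Walk down from root: E -> H -> G -> D

Answer: E H G D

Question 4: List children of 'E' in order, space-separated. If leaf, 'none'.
Node E's children (from adjacency): H

Answer: H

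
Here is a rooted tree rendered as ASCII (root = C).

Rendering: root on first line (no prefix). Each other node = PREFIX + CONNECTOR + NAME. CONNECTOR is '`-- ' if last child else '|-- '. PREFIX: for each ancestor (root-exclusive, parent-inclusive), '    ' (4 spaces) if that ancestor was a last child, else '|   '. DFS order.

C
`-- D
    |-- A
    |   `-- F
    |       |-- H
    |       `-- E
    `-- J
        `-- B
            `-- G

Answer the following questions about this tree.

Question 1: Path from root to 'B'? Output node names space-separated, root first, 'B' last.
Answer: C D J B

Derivation:
Walk down from root: C -> D -> J -> B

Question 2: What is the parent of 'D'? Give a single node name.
Answer: C

Derivation:
Scan adjacency: D appears as child of C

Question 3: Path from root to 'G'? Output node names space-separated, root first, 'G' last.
Walk down from root: C -> D -> J -> B -> G

Answer: C D J B G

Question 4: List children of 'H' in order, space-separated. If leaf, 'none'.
Answer: none

Derivation:
Node H's children (from adjacency): (leaf)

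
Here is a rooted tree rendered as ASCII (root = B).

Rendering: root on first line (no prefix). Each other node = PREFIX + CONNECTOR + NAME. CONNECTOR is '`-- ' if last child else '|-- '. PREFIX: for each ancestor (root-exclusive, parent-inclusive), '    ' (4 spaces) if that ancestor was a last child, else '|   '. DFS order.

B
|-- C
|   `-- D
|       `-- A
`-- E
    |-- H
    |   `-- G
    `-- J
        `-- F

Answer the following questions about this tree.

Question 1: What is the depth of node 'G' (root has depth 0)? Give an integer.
Answer: 3

Derivation:
Path from root to G: B -> E -> H -> G
Depth = number of edges = 3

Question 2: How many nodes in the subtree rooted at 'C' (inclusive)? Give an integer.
Subtree rooted at C contains: A, C, D
Count = 3

Answer: 3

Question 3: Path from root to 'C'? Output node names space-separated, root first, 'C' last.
Answer: B C

Derivation:
Walk down from root: B -> C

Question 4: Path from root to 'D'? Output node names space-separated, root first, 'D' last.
Walk down from root: B -> C -> D

Answer: B C D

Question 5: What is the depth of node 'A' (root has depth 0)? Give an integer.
Answer: 3

Derivation:
Path from root to A: B -> C -> D -> A
Depth = number of edges = 3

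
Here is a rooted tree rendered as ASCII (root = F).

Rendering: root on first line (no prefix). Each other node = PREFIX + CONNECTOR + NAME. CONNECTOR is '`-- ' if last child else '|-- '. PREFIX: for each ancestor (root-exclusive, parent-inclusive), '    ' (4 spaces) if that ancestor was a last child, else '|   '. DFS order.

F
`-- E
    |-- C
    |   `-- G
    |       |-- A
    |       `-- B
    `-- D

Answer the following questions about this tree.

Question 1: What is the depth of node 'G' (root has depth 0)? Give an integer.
Path from root to G: F -> E -> C -> G
Depth = number of edges = 3

Answer: 3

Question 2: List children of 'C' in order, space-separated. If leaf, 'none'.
Answer: G

Derivation:
Node C's children (from adjacency): G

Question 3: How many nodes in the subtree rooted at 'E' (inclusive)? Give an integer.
Answer: 6

Derivation:
Subtree rooted at E contains: A, B, C, D, E, G
Count = 6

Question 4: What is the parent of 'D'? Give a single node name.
Scan adjacency: D appears as child of E

Answer: E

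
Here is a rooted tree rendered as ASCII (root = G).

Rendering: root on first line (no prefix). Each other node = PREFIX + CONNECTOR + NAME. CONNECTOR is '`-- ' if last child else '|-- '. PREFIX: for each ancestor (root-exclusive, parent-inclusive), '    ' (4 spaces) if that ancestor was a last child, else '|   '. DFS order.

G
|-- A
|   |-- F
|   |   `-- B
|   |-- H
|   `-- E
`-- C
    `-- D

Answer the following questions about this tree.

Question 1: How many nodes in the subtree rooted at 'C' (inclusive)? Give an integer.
Subtree rooted at C contains: C, D
Count = 2

Answer: 2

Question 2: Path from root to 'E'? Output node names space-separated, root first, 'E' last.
Walk down from root: G -> A -> E

Answer: G A E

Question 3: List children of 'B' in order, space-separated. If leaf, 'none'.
Node B's children (from adjacency): (leaf)

Answer: none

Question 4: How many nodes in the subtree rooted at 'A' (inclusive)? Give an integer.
Answer: 5

Derivation:
Subtree rooted at A contains: A, B, E, F, H
Count = 5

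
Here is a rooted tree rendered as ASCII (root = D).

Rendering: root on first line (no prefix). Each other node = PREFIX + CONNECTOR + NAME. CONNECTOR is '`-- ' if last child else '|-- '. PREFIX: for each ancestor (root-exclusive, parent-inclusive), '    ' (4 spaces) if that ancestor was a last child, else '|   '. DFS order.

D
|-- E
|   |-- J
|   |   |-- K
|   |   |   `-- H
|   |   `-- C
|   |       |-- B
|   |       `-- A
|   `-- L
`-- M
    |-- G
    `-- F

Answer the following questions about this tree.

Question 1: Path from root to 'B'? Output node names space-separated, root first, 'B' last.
Answer: D E J C B

Derivation:
Walk down from root: D -> E -> J -> C -> B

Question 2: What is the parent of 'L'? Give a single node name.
Scan adjacency: L appears as child of E

Answer: E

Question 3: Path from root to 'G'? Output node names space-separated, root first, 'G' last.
Walk down from root: D -> M -> G

Answer: D M G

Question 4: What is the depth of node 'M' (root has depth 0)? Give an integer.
Path from root to M: D -> M
Depth = number of edges = 1

Answer: 1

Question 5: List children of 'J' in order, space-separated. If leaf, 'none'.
Answer: K C

Derivation:
Node J's children (from adjacency): K, C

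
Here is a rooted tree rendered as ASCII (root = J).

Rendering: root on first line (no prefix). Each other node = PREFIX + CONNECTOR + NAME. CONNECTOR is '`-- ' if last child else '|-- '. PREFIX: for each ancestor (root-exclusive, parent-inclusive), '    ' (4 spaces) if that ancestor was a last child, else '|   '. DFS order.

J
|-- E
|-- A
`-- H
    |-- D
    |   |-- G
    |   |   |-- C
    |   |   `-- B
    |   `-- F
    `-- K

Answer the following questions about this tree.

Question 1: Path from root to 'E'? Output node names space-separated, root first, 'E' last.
Walk down from root: J -> E

Answer: J E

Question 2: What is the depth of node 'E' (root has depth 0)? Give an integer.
Answer: 1

Derivation:
Path from root to E: J -> E
Depth = number of edges = 1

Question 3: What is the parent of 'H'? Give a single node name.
Answer: J

Derivation:
Scan adjacency: H appears as child of J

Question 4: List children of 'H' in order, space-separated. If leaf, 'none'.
Answer: D K

Derivation:
Node H's children (from adjacency): D, K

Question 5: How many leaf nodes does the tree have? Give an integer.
Answer: 6

Derivation:
Leaves (nodes with no children): A, B, C, E, F, K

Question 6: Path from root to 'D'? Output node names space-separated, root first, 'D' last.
Walk down from root: J -> H -> D

Answer: J H D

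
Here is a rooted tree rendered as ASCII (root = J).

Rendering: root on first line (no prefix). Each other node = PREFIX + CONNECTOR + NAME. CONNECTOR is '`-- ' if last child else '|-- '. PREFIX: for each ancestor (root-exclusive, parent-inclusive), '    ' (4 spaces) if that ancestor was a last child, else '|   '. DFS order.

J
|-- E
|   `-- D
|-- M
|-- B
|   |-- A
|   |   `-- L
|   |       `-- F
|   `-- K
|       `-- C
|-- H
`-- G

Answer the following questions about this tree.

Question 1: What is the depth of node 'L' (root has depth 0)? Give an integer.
Answer: 3

Derivation:
Path from root to L: J -> B -> A -> L
Depth = number of edges = 3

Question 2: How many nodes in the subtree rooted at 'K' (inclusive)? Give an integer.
Answer: 2

Derivation:
Subtree rooted at K contains: C, K
Count = 2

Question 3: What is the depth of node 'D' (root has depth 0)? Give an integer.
Answer: 2

Derivation:
Path from root to D: J -> E -> D
Depth = number of edges = 2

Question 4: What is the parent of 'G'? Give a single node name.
Scan adjacency: G appears as child of J

Answer: J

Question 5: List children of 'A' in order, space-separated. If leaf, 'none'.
Node A's children (from adjacency): L

Answer: L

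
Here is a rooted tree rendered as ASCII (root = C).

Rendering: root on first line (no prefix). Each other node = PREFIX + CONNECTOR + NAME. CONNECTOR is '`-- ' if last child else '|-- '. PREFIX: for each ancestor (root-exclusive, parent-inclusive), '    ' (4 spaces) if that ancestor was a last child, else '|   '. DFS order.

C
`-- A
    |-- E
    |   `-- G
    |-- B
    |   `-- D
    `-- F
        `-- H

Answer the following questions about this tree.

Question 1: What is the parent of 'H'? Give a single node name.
Answer: F

Derivation:
Scan adjacency: H appears as child of F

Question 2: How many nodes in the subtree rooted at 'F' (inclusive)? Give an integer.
Subtree rooted at F contains: F, H
Count = 2

Answer: 2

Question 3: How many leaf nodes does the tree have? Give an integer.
Leaves (nodes with no children): D, G, H

Answer: 3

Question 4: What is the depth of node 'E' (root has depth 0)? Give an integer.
Answer: 2

Derivation:
Path from root to E: C -> A -> E
Depth = number of edges = 2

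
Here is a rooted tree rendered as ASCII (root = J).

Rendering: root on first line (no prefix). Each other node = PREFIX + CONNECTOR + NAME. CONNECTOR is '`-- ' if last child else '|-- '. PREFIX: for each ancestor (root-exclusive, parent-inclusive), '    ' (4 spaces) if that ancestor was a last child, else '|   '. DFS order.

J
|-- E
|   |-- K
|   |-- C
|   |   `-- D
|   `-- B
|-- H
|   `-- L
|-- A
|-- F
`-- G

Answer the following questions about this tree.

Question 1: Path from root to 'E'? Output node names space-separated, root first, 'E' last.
Answer: J E

Derivation:
Walk down from root: J -> E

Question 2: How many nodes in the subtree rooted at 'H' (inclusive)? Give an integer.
Subtree rooted at H contains: H, L
Count = 2

Answer: 2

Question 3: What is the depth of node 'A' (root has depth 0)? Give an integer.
Path from root to A: J -> A
Depth = number of edges = 1

Answer: 1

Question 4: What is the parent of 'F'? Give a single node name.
Answer: J

Derivation:
Scan adjacency: F appears as child of J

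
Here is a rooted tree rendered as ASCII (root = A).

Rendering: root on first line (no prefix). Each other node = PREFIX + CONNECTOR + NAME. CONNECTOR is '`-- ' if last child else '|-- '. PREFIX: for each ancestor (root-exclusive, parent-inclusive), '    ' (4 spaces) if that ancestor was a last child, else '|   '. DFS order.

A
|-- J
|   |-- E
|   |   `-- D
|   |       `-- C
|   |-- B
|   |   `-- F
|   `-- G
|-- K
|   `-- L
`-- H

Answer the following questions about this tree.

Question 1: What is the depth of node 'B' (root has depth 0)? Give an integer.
Path from root to B: A -> J -> B
Depth = number of edges = 2

Answer: 2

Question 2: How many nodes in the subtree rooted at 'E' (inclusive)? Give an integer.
Subtree rooted at E contains: C, D, E
Count = 3

Answer: 3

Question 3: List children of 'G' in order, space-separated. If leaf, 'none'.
Answer: none

Derivation:
Node G's children (from adjacency): (leaf)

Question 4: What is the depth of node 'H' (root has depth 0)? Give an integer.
Answer: 1

Derivation:
Path from root to H: A -> H
Depth = number of edges = 1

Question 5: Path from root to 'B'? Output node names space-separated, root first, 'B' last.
Answer: A J B

Derivation:
Walk down from root: A -> J -> B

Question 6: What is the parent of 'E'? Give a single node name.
Scan adjacency: E appears as child of J

Answer: J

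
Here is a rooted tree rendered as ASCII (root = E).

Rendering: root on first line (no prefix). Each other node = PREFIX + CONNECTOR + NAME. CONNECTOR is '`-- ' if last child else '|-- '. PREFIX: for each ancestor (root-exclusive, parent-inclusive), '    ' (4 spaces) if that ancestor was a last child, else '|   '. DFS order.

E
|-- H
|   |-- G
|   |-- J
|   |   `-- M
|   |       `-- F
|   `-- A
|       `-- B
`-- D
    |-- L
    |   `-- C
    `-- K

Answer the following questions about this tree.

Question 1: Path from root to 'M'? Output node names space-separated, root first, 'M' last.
Answer: E H J M

Derivation:
Walk down from root: E -> H -> J -> M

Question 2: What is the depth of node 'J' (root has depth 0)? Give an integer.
Answer: 2

Derivation:
Path from root to J: E -> H -> J
Depth = number of edges = 2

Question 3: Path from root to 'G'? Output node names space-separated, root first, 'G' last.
Answer: E H G

Derivation:
Walk down from root: E -> H -> G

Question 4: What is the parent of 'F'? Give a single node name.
Scan adjacency: F appears as child of M

Answer: M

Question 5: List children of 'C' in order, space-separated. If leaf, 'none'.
Answer: none

Derivation:
Node C's children (from adjacency): (leaf)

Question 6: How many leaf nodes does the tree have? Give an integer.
Leaves (nodes with no children): B, C, F, G, K

Answer: 5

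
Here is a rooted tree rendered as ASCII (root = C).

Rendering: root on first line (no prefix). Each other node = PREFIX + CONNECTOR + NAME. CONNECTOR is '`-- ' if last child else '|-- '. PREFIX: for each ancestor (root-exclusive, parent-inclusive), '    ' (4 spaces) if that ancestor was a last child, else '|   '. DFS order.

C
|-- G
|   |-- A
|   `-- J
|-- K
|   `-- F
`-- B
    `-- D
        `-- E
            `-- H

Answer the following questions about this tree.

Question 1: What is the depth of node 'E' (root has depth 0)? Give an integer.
Path from root to E: C -> B -> D -> E
Depth = number of edges = 3

Answer: 3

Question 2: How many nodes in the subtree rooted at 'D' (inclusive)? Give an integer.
Subtree rooted at D contains: D, E, H
Count = 3

Answer: 3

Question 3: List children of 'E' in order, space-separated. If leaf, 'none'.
Node E's children (from adjacency): H

Answer: H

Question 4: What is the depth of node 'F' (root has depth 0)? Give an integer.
Answer: 2

Derivation:
Path from root to F: C -> K -> F
Depth = number of edges = 2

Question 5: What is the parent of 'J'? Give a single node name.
Answer: G

Derivation:
Scan adjacency: J appears as child of G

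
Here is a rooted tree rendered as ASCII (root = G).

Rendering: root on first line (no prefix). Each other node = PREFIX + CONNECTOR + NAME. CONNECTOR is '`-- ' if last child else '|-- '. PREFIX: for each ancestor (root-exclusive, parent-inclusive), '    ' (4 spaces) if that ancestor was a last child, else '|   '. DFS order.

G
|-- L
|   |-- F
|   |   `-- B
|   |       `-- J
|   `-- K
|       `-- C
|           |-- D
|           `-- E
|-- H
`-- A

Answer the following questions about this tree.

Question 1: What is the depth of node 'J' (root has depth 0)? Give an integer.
Answer: 4

Derivation:
Path from root to J: G -> L -> F -> B -> J
Depth = number of edges = 4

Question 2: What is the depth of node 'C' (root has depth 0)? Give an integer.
Path from root to C: G -> L -> K -> C
Depth = number of edges = 3

Answer: 3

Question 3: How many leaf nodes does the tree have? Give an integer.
Answer: 5

Derivation:
Leaves (nodes with no children): A, D, E, H, J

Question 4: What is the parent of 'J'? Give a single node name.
Answer: B

Derivation:
Scan adjacency: J appears as child of B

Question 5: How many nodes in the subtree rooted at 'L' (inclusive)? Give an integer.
Subtree rooted at L contains: B, C, D, E, F, J, K, L
Count = 8

Answer: 8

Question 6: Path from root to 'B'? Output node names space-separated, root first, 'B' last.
Walk down from root: G -> L -> F -> B

Answer: G L F B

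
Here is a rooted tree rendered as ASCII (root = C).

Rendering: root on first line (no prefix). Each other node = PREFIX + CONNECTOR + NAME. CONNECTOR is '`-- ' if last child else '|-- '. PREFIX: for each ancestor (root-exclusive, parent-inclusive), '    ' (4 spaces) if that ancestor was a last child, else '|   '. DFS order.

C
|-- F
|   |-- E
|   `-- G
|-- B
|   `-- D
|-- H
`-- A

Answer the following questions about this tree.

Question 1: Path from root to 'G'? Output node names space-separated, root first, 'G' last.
Walk down from root: C -> F -> G

Answer: C F G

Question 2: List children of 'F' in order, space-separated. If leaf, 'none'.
Answer: E G

Derivation:
Node F's children (from adjacency): E, G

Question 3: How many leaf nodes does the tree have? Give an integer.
Leaves (nodes with no children): A, D, E, G, H

Answer: 5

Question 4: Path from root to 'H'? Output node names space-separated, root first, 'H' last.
Answer: C H

Derivation:
Walk down from root: C -> H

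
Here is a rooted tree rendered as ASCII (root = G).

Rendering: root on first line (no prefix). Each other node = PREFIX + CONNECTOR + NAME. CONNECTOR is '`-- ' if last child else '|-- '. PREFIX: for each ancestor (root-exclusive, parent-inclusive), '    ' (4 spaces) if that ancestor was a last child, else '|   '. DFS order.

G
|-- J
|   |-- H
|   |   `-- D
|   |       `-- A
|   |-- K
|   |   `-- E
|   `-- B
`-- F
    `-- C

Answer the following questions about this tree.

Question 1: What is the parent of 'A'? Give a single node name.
Scan adjacency: A appears as child of D

Answer: D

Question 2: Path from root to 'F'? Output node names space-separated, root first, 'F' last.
Answer: G F

Derivation:
Walk down from root: G -> F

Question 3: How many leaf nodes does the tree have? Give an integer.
Leaves (nodes with no children): A, B, C, E

Answer: 4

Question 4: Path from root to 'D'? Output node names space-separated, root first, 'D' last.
Walk down from root: G -> J -> H -> D

Answer: G J H D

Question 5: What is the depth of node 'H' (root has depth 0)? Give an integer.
Answer: 2

Derivation:
Path from root to H: G -> J -> H
Depth = number of edges = 2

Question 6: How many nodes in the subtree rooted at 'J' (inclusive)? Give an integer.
Subtree rooted at J contains: A, B, D, E, H, J, K
Count = 7

Answer: 7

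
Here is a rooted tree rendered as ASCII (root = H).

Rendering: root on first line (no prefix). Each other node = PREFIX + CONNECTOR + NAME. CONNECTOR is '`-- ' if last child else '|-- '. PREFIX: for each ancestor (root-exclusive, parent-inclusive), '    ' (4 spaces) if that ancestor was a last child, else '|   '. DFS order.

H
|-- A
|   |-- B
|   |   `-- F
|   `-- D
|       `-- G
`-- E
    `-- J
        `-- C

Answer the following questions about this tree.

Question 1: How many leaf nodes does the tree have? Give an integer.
Leaves (nodes with no children): C, F, G

Answer: 3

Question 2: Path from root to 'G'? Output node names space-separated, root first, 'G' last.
Answer: H A D G

Derivation:
Walk down from root: H -> A -> D -> G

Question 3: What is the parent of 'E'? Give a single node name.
Scan adjacency: E appears as child of H

Answer: H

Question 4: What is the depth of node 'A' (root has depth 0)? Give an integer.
Answer: 1

Derivation:
Path from root to A: H -> A
Depth = number of edges = 1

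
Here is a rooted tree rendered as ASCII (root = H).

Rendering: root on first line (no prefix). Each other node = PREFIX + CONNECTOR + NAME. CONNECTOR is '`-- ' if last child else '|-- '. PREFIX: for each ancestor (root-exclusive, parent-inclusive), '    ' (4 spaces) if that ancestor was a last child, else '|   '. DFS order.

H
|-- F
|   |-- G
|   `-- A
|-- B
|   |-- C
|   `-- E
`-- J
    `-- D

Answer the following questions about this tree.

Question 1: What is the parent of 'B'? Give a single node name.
Answer: H

Derivation:
Scan adjacency: B appears as child of H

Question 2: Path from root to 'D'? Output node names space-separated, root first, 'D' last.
Walk down from root: H -> J -> D

Answer: H J D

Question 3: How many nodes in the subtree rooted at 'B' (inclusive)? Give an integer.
Subtree rooted at B contains: B, C, E
Count = 3

Answer: 3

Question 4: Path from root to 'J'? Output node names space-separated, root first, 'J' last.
Answer: H J

Derivation:
Walk down from root: H -> J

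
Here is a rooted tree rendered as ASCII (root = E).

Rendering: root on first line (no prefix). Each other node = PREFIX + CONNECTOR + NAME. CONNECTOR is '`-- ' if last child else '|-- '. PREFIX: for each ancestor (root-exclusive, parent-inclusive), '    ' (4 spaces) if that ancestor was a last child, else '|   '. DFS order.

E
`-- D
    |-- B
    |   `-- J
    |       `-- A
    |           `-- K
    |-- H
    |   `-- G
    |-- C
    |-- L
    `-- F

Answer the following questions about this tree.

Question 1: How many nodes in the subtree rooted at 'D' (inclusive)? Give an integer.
Answer: 10

Derivation:
Subtree rooted at D contains: A, B, C, D, F, G, H, J, K, L
Count = 10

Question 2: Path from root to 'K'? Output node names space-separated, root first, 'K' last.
Walk down from root: E -> D -> B -> J -> A -> K

Answer: E D B J A K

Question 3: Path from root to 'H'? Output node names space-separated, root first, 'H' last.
Walk down from root: E -> D -> H

Answer: E D H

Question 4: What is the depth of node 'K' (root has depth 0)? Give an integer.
Answer: 5

Derivation:
Path from root to K: E -> D -> B -> J -> A -> K
Depth = number of edges = 5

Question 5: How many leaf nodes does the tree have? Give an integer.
Leaves (nodes with no children): C, F, G, K, L

Answer: 5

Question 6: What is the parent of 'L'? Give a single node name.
Answer: D

Derivation:
Scan adjacency: L appears as child of D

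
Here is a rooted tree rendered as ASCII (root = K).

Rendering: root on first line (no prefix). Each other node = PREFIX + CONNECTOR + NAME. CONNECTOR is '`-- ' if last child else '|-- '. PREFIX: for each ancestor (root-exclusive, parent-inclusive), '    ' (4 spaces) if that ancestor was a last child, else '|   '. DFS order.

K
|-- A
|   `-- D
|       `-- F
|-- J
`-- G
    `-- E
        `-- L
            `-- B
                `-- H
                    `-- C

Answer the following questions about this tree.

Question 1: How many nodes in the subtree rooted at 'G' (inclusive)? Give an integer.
Answer: 6

Derivation:
Subtree rooted at G contains: B, C, E, G, H, L
Count = 6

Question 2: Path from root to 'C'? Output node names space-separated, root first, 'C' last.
Walk down from root: K -> G -> E -> L -> B -> H -> C

Answer: K G E L B H C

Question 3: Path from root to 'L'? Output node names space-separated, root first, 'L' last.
Walk down from root: K -> G -> E -> L

Answer: K G E L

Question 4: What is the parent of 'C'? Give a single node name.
Scan adjacency: C appears as child of H

Answer: H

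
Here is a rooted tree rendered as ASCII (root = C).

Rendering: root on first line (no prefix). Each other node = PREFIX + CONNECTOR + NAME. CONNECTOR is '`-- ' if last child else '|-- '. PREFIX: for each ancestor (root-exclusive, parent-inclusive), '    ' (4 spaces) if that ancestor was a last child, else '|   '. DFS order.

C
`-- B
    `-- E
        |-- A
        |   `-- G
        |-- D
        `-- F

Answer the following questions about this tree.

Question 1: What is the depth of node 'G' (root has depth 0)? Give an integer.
Path from root to G: C -> B -> E -> A -> G
Depth = number of edges = 4

Answer: 4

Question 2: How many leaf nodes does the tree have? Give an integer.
Leaves (nodes with no children): D, F, G

Answer: 3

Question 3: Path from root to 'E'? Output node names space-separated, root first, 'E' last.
Walk down from root: C -> B -> E

Answer: C B E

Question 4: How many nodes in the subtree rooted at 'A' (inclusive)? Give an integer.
Answer: 2

Derivation:
Subtree rooted at A contains: A, G
Count = 2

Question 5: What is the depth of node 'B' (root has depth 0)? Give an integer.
Answer: 1

Derivation:
Path from root to B: C -> B
Depth = number of edges = 1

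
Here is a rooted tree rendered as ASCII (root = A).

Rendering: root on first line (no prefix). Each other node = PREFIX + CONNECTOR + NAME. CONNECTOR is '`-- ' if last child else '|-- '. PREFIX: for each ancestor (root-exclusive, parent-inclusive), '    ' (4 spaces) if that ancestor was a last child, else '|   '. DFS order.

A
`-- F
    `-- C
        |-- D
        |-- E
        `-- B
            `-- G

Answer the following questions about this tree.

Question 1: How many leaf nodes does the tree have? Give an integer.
Answer: 3

Derivation:
Leaves (nodes with no children): D, E, G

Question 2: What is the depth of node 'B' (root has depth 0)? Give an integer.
Path from root to B: A -> F -> C -> B
Depth = number of edges = 3

Answer: 3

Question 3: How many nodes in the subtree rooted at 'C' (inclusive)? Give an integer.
Answer: 5

Derivation:
Subtree rooted at C contains: B, C, D, E, G
Count = 5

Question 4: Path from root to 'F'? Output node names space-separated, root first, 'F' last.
Answer: A F

Derivation:
Walk down from root: A -> F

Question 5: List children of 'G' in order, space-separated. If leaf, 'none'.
Answer: none

Derivation:
Node G's children (from adjacency): (leaf)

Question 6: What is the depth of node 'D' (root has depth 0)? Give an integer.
Answer: 3

Derivation:
Path from root to D: A -> F -> C -> D
Depth = number of edges = 3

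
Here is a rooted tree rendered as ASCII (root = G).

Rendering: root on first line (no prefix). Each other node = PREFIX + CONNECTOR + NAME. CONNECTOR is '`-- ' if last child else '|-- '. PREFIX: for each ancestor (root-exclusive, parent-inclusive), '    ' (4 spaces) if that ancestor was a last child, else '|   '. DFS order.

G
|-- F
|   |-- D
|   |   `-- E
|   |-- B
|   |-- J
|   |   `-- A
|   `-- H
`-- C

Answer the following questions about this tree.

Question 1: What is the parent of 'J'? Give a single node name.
Scan adjacency: J appears as child of F

Answer: F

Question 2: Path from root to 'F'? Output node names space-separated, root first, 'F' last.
Answer: G F

Derivation:
Walk down from root: G -> F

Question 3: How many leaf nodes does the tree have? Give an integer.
Leaves (nodes with no children): A, B, C, E, H

Answer: 5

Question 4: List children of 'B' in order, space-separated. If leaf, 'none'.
Node B's children (from adjacency): (leaf)

Answer: none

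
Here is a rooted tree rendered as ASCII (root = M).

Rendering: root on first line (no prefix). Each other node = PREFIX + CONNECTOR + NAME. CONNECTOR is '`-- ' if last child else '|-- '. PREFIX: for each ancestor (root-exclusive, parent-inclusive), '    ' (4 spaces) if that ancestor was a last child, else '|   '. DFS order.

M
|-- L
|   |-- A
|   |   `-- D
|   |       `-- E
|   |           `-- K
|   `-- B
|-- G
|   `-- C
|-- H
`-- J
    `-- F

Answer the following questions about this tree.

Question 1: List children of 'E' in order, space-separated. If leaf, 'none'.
Answer: K

Derivation:
Node E's children (from adjacency): K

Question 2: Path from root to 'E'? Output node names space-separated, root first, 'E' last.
Walk down from root: M -> L -> A -> D -> E

Answer: M L A D E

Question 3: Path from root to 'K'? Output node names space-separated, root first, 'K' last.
Walk down from root: M -> L -> A -> D -> E -> K

Answer: M L A D E K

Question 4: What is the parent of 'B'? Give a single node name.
Scan adjacency: B appears as child of L

Answer: L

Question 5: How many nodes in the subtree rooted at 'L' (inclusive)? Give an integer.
Subtree rooted at L contains: A, B, D, E, K, L
Count = 6

Answer: 6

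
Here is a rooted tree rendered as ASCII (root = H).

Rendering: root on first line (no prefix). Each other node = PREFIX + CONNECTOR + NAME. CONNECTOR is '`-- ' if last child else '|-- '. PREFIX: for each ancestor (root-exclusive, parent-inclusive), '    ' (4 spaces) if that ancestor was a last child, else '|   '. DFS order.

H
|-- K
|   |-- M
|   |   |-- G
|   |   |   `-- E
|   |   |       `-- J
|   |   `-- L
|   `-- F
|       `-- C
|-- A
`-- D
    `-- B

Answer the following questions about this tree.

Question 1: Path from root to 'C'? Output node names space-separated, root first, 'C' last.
Answer: H K F C

Derivation:
Walk down from root: H -> K -> F -> C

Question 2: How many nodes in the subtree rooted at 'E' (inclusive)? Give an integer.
Subtree rooted at E contains: E, J
Count = 2

Answer: 2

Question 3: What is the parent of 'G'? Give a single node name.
Scan adjacency: G appears as child of M

Answer: M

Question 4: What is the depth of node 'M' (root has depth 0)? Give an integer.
Path from root to M: H -> K -> M
Depth = number of edges = 2

Answer: 2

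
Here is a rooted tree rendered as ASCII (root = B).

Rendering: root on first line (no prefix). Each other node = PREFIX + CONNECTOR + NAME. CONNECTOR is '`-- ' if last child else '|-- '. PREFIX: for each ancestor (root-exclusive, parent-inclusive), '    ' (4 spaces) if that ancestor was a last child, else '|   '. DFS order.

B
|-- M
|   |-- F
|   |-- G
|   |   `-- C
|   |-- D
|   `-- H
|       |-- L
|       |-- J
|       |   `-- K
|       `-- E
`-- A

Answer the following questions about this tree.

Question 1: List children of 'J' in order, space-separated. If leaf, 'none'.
Answer: K

Derivation:
Node J's children (from adjacency): K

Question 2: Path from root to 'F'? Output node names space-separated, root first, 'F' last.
Answer: B M F

Derivation:
Walk down from root: B -> M -> F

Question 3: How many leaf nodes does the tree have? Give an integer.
Answer: 7

Derivation:
Leaves (nodes with no children): A, C, D, E, F, K, L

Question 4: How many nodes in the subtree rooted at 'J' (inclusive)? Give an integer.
Answer: 2

Derivation:
Subtree rooted at J contains: J, K
Count = 2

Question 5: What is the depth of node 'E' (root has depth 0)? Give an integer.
Path from root to E: B -> M -> H -> E
Depth = number of edges = 3

Answer: 3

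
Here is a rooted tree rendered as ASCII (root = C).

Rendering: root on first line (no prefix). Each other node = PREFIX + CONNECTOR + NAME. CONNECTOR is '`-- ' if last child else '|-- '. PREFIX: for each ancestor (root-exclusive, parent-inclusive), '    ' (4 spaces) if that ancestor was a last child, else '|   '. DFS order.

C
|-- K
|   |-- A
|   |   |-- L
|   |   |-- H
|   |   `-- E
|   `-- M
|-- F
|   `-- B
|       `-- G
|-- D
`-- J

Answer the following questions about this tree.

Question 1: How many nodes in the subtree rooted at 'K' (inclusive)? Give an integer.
Answer: 6

Derivation:
Subtree rooted at K contains: A, E, H, K, L, M
Count = 6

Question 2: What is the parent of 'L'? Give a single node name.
Answer: A

Derivation:
Scan adjacency: L appears as child of A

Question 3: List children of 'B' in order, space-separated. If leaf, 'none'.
Answer: G

Derivation:
Node B's children (from adjacency): G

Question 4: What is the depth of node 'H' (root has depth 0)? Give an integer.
Path from root to H: C -> K -> A -> H
Depth = number of edges = 3

Answer: 3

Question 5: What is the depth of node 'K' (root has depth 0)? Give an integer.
Path from root to K: C -> K
Depth = number of edges = 1

Answer: 1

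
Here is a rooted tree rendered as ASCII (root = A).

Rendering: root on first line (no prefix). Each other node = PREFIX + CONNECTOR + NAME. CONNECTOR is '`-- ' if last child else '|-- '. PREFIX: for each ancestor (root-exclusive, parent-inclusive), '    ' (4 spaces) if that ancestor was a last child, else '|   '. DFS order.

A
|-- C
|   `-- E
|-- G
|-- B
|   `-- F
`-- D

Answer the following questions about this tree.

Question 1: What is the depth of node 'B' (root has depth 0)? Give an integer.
Answer: 1

Derivation:
Path from root to B: A -> B
Depth = number of edges = 1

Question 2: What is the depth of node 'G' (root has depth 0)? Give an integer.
Answer: 1

Derivation:
Path from root to G: A -> G
Depth = number of edges = 1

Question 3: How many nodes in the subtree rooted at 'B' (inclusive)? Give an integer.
Subtree rooted at B contains: B, F
Count = 2

Answer: 2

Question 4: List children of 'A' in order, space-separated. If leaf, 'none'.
Answer: C G B D

Derivation:
Node A's children (from adjacency): C, G, B, D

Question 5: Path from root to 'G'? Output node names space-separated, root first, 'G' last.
Answer: A G

Derivation:
Walk down from root: A -> G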